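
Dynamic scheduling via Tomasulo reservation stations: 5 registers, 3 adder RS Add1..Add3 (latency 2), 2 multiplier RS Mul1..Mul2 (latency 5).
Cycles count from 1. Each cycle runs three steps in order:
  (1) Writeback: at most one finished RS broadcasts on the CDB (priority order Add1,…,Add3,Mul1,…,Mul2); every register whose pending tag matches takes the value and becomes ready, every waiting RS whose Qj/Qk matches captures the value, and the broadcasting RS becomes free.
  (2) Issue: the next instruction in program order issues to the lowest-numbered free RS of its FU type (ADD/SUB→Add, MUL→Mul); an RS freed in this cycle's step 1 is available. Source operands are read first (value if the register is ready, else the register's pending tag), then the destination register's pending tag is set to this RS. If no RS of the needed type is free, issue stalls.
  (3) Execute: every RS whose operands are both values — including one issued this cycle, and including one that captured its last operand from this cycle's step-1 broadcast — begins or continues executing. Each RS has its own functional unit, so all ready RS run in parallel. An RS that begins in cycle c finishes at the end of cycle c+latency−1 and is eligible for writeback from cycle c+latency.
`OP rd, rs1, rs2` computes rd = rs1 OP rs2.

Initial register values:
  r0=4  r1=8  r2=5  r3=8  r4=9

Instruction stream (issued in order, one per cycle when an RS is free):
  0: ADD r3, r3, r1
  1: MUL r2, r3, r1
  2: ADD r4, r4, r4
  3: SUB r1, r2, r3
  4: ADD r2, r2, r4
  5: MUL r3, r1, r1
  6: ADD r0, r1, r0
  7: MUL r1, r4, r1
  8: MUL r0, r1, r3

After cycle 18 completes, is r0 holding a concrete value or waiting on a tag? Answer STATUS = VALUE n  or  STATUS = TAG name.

c1: issue ADD r3<-Add1 | r0:4,r1:8,r2:5,r3:Add1,r4:9
c2: issue MUL r2<-Mul1 | r0:4,r1:8,r2:Mul1,r3:Add1,r4:9
c3: CDB Add1=16; issue ADD r4<-Add1 | r0:4,r1:8,r2:Mul1,r3:16,r4:Add1
c4: issue SUB r1<-Add2 | r0:4,r1:Add2,r2:Mul1,r3:16,r4:Add1
c5: CDB Add1=18; issue ADD r2<-Add1 | r0:4,r1:Add2,r2:Add1,r3:16,r4:18
c6: issue MUL r3<-Mul2 | r0:4,r1:Add2,r2:Add1,r3:Mul2,r4:18
c7: issue ADD r0<-Add3 | r0:Add3,r1:Add2,r2:Add1,r3:Mul2,r4:18
c8: CDB Mul1=128; issue MUL r1<-Mul1 | r0:Add3,r1:Mul1,r2:Add1,r3:Mul2,r4:18
c9: stall | r0:Add3,r1:Mul1,r2:Add1,r3:Mul2,r4:18
c10: CDB Add1=146; stall | r0:Add3,r1:Mul1,r2:146,r3:Mul2,r4:18
c11: CDB Add2=112; stall | r0:Add3,r1:Mul1,r2:146,r3:Mul2,r4:18
c12: stall | r0:Add3,r1:Mul1,r2:146,r3:Mul2,r4:18
c13: CDB Add3=116; stall | r0:116,r1:Mul1,r2:146,r3:Mul2,r4:18
c14: stall | r0:116,r1:Mul1,r2:146,r3:Mul2,r4:18
c15: stall | r0:116,r1:Mul1,r2:146,r3:Mul2,r4:18
c16: CDB Mul1=2016; issue MUL r0<-Mul1 | r0:Mul1,r1:2016,r2:146,r3:Mul2,r4:18
c17: CDB Mul2=12544 | r0:Mul1,r1:2016,r2:146,r3:12544,r4:18
c18: - | r0:Mul1,r1:2016,r2:146,r3:12544,r4:18

STATUS = TAG Mul1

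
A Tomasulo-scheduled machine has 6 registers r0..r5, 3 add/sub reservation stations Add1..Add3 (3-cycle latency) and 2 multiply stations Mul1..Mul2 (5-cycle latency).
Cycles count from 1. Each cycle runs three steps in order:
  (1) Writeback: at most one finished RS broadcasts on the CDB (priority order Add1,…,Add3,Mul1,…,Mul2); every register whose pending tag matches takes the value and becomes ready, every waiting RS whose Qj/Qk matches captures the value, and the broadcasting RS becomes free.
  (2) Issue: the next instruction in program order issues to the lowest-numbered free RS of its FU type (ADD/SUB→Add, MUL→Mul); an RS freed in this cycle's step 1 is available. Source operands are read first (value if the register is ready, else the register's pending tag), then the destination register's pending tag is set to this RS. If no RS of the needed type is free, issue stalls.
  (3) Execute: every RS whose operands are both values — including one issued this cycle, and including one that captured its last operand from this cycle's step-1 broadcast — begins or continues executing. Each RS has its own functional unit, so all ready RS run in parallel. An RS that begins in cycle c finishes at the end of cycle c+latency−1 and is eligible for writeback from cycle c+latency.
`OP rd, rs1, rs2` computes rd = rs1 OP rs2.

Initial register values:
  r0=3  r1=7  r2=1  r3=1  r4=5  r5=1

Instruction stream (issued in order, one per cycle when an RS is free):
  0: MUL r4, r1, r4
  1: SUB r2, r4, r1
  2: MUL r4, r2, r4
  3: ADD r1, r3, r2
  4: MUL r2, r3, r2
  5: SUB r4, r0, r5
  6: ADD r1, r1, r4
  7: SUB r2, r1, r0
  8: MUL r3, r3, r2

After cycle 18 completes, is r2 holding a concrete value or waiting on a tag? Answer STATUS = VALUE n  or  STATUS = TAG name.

cycle 1: issue MUL r4<-Mul1 // r0:3,r1:7,r2:1,r3:1,r4:Mul1,r5:1
cycle 2: issue SUB r2<-Add1 // r0:3,r1:7,r2:Add1,r3:1,r4:Mul1,r5:1
cycle 3: issue MUL r4<-Mul2 // r0:3,r1:7,r2:Add1,r3:1,r4:Mul2,r5:1
cycle 4: issue ADD r1<-Add2 // r0:3,r1:Add2,r2:Add1,r3:1,r4:Mul2,r5:1
cycle 5: stall // r0:3,r1:Add2,r2:Add1,r3:1,r4:Mul2,r5:1
cycle 6: CDB Mul1=35; issue MUL r2<-Mul1 // r0:3,r1:Add2,r2:Mul1,r3:1,r4:Mul2,r5:1
cycle 7: issue SUB r4<-Add3 // r0:3,r1:Add2,r2:Mul1,r3:1,r4:Add3,r5:1
cycle 8: stall // r0:3,r1:Add2,r2:Mul1,r3:1,r4:Add3,r5:1
cycle 9: CDB Add1=28; issue ADD r1<-Add1 // r0:3,r1:Add1,r2:Mul1,r3:1,r4:Add3,r5:1
cycle 10: CDB Add3=2; issue SUB r2<-Add3 // r0:3,r1:Add1,r2:Add3,r3:1,r4:2,r5:1
cycle 11: stall // r0:3,r1:Add1,r2:Add3,r3:1,r4:2,r5:1
cycle 12: CDB Add2=29; stall // r0:3,r1:Add1,r2:Add3,r3:1,r4:2,r5:1
cycle 13: stall // r0:3,r1:Add1,r2:Add3,r3:1,r4:2,r5:1
cycle 14: CDB Mul1=28; issue MUL r3<-Mul1 // r0:3,r1:Add1,r2:Add3,r3:Mul1,r4:2,r5:1
cycle 15: CDB Add1=31 // r0:3,r1:31,r2:Add3,r3:Mul1,r4:2,r5:1
cycle 16: CDB Mul2=980 // r0:3,r1:31,r2:Add3,r3:Mul1,r4:2,r5:1
cycle 17: - // r0:3,r1:31,r2:Add3,r3:Mul1,r4:2,r5:1
cycle 18: CDB Add3=28 // r0:3,r1:31,r2:28,r3:Mul1,r4:2,r5:1

STATUS = VALUE 28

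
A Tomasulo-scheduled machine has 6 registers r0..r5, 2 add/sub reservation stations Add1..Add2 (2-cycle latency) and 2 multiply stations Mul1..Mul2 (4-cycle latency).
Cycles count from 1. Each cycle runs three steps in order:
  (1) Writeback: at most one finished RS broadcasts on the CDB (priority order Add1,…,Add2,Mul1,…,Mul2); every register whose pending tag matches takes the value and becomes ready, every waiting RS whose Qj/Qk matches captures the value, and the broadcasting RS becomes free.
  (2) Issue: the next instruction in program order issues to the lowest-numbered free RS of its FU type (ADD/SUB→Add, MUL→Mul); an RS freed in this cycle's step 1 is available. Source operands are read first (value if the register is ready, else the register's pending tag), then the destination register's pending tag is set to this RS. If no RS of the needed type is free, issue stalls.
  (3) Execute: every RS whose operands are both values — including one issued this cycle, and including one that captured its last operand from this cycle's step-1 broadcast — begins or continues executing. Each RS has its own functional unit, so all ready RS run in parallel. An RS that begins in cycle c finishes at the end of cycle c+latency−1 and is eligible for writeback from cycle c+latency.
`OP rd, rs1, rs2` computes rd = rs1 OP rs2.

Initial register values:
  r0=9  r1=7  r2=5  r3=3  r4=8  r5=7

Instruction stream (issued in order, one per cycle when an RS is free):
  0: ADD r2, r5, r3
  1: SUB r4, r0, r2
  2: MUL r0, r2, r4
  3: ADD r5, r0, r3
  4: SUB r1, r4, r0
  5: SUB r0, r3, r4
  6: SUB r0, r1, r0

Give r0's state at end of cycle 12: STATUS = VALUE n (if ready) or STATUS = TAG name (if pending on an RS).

STATUS = TAG Add2

  c1: issue ADD r2<-Add1  regs: r0:9,r1:7,r2:Add1,r3:3,r4:8,r5:7
  c2: issue SUB r4<-Add2  regs: r0:9,r1:7,r2:Add1,r3:3,r4:Add2,r5:7
  c3: CDB Add1=10; issue MUL r0<-Mul1  regs: r0:Mul1,r1:7,r2:10,r3:3,r4:Add2,r5:7
  c4: issue ADD r5<-Add1  regs: r0:Mul1,r1:7,r2:10,r3:3,r4:Add2,r5:Add1
  c5: CDB Add2=-1; issue SUB r1<-Add2  regs: r0:Mul1,r1:Add2,r2:10,r3:3,r4:-1,r5:Add1
  c6: stall  regs: r0:Mul1,r1:Add2,r2:10,r3:3,r4:-1,r5:Add1
  c7: stall  regs: r0:Mul1,r1:Add2,r2:10,r3:3,r4:-1,r5:Add1
  c8: stall  regs: r0:Mul1,r1:Add2,r2:10,r3:3,r4:-1,r5:Add1
  c9: CDB Mul1=-10; stall  regs: r0:-10,r1:Add2,r2:10,r3:3,r4:-1,r5:Add1
  c10: stall  regs: r0:-10,r1:Add2,r2:10,r3:3,r4:-1,r5:Add1
  c11: CDB Add1=-7; issue SUB r0<-Add1  regs: r0:Add1,r1:Add2,r2:10,r3:3,r4:-1,r5:-7
  c12: CDB Add2=9; issue SUB r0<-Add2  regs: r0:Add2,r1:9,r2:10,r3:3,r4:-1,r5:-7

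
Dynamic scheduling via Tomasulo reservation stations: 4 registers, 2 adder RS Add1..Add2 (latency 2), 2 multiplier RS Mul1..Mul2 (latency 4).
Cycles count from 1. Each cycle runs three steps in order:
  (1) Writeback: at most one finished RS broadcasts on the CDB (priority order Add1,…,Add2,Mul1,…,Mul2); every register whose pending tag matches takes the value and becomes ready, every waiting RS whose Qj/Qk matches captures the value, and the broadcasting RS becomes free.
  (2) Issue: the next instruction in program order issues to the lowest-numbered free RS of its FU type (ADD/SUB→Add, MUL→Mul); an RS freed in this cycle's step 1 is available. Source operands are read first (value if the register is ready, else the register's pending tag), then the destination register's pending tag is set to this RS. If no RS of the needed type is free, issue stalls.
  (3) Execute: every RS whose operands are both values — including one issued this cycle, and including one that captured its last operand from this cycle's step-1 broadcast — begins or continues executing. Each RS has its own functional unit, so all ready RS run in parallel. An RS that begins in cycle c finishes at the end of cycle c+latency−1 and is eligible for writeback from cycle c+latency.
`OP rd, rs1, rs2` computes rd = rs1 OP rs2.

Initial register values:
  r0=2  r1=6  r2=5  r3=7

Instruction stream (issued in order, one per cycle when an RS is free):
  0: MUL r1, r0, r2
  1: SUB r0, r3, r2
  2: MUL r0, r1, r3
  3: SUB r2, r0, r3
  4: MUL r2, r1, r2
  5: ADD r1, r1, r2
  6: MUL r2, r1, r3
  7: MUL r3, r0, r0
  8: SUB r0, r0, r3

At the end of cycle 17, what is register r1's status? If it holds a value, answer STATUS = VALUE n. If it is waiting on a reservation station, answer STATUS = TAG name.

STATUS = VALUE 640

cycle 1: issue MUL r1<-Mul1 // r0:2,r1:Mul1,r2:5,r3:7
cycle 2: issue SUB r0<-Add1 // r0:Add1,r1:Mul1,r2:5,r3:7
cycle 3: issue MUL r0<-Mul2 // r0:Mul2,r1:Mul1,r2:5,r3:7
cycle 4: CDB Add1=2; issue SUB r2<-Add1 // r0:Mul2,r1:Mul1,r2:Add1,r3:7
cycle 5: CDB Mul1=10; issue MUL r2<-Mul1 // r0:Mul2,r1:10,r2:Mul1,r3:7
cycle 6: issue ADD r1<-Add2 // r0:Mul2,r1:Add2,r2:Mul1,r3:7
cycle 7: stall // r0:Mul2,r1:Add2,r2:Mul1,r3:7
cycle 8: stall // r0:Mul2,r1:Add2,r2:Mul1,r3:7
cycle 9: CDB Mul2=70; issue MUL r2<-Mul2 // r0:70,r1:Add2,r2:Mul2,r3:7
cycle 10: stall // r0:70,r1:Add2,r2:Mul2,r3:7
cycle 11: CDB Add1=63; stall // r0:70,r1:Add2,r2:Mul2,r3:7
cycle 12: stall // r0:70,r1:Add2,r2:Mul2,r3:7
cycle 13: stall // r0:70,r1:Add2,r2:Mul2,r3:7
cycle 14: stall // r0:70,r1:Add2,r2:Mul2,r3:7
cycle 15: CDB Mul1=630; issue MUL r3<-Mul1 // r0:70,r1:Add2,r2:Mul2,r3:Mul1
cycle 16: issue SUB r0<-Add1 // r0:Add1,r1:Add2,r2:Mul2,r3:Mul1
cycle 17: CDB Add2=640 // r0:Add1,r1:640,r2:Mul2,r3:Mul1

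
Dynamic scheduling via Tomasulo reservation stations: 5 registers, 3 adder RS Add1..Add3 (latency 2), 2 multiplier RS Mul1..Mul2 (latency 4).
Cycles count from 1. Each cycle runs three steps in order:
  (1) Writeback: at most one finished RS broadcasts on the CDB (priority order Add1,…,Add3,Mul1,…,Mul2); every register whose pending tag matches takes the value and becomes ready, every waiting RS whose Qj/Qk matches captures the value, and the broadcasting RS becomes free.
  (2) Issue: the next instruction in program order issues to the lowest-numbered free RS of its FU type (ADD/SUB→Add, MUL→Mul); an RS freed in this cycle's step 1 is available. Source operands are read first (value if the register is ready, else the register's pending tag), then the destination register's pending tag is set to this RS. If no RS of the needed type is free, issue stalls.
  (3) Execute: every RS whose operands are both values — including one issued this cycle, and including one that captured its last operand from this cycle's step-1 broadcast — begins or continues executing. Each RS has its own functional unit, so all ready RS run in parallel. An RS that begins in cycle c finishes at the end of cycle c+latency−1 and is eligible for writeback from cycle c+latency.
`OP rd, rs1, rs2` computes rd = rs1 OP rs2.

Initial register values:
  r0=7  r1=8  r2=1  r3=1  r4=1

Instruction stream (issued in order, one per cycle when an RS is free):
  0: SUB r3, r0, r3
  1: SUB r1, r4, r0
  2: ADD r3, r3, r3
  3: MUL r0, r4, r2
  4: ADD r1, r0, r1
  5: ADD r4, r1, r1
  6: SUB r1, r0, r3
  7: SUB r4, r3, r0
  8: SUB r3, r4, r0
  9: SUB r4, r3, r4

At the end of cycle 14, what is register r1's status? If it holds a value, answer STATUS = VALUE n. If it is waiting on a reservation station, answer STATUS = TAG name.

STATUS = VALUE -11

c1: issue SUB r3<-Add1 | r0:7,r1:8,r2:1,r3:Add1,r4:1
c2: issue SUB r1<-Add2 | r0:7,r1:Add2,r2:1,r3:Add1,r4:1
c3: CDB Add1=6; issue ADD r3<-Add1 | r0:7,r1:Add2,r2:1,r3:Add1,r4:1
c4: CDB Add2=-6; issue MUL r0<-Mul1 | r0:Mul1,r1:-6,r2:1,r3:Add1,r4:1
c5: CDB Add1=12; issue ADD r1<-Add1 | r0:Mul1,r1:Add1,r2:1,r3:12,r4:1
c6: issue ADD r4<-Add2 | r0:Mul1,r1:Add1,r2:1,r3:12,r4:Add2
c7: issue SUB r1<-Add3 | r0:Mul1,r1:Add3,r2:1,r3:12,r4:Add2
c8: CDB Mul1=1; stall | r0:1,r1:Add3,r2:1,r3:12,r4:Add2
c9: stall | r0:1,r1:Add3,r2:1,r3:12,r4:Add2
c10: CDB Add1=-5; issue SUB r4<-Add1 | r0:1,r1:Add3,r2:1,r3:12,r4:Add1
c11: CDB Add3=-11; issue SUB r3<-Add3 | r0:1,r1:-11,r2:1,r3:Add3,r4:Add1
c12: CDB Add1=11; issue SUB r4<-Add1 | r0:1,r1:-11,r2:1,r3:Add3,r4:Add1
c13: CDB Add2=-10 | r0:1,r1:-11,r2:1,r3:Add3,r4:Add1
c14: CDB Add3=10 | r0:1,r1:-11,r2:1,r3:10,r4:Add1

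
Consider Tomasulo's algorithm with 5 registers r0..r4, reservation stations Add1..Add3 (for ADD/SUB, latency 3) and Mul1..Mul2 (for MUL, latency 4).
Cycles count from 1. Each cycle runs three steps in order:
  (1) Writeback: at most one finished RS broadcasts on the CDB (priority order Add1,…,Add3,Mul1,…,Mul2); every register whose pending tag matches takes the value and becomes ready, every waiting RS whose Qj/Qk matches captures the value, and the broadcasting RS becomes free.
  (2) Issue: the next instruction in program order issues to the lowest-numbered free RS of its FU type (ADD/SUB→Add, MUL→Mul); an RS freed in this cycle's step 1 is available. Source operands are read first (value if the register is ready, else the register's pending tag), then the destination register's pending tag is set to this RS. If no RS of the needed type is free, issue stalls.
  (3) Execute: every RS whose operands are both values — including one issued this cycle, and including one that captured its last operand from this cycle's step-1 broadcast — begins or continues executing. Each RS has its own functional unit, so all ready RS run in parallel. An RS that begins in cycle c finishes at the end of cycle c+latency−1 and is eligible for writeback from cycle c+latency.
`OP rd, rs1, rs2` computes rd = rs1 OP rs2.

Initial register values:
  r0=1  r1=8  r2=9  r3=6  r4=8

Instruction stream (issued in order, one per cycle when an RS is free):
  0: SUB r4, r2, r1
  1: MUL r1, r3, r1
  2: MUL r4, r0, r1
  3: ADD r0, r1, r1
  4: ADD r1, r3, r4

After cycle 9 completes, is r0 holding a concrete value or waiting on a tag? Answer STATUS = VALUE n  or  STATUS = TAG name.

cycle 1: issue SUB r4<-Add1 // r0:1,r1:8,r2:9,r3:6,r4:Add1
cycle 2: issue MUL r1<-Mul1 // r0:1,r1:Mul1,r2:9,r3:6,r4:Add1
cycle 3: issue MUL r4<-Mul2 // r0:1,r1:Mul1,r2:9,r3:6,r4:Mul2
cycle 4: CDB Add1=1; issue ADD r0<-Add1 // r0:Add1,r1:Mul1,r2:9,r3:6,r4:Mul2
cycle 5: issue ADD r1<-Add2 // r0:Add1,r1:Add2,r2:9,r3:6,r4:Mul2
cycle 6: CDB Mul1=48 // r0:Add1,r1:Add2,r2:9,r3:6,r4:Mul2
cycle 7: - // r0:Add1,r1:Add2,r2:9,r3:6,r4:Mul2
cycle 8: - // r0:Add1,r1:Add2,r2:9,r3:6,r4:Mul2
cycle 9: CDB Add1=96 // r0:96,r1:Add2,r2:9,r3:6,r4:Mul2

STATUS = VALUE 96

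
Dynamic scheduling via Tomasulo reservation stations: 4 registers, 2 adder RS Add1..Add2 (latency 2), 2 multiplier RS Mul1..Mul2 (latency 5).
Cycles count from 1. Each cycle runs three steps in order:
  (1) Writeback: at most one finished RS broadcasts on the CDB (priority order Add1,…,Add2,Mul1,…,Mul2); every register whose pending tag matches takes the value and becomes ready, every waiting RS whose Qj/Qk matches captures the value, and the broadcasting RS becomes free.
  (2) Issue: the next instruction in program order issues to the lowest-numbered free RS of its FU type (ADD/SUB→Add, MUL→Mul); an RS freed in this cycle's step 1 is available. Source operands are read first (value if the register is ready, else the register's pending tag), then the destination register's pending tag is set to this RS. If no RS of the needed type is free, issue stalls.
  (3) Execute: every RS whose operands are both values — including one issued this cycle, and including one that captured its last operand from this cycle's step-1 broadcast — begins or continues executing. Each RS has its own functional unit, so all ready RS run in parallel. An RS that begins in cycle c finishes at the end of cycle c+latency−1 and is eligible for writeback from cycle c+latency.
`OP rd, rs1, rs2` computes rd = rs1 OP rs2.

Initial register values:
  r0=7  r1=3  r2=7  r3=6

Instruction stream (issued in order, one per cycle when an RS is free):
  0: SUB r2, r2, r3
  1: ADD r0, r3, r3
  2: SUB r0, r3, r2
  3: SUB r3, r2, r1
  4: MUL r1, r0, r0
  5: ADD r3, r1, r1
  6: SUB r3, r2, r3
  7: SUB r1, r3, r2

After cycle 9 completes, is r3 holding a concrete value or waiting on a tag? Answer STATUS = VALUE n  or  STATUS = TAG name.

STATUS = TAG Add2

  c1: issue SUB r2<-Add1  regs: r0:7,r1:3,r2:Add1,r3:6
  c2: issue ADD r0<-Add2  regs: r0:Add2,r1:3,r2:Add1,r3:6
  c3: CDB Add1=1; issue SUB r0<-Add1  regs: r0:Add1,r1:3,r2:1,r3:6
  c4: CDB Add2=12; issue SUB r3<-Add2  regs: r0:Add1,r1:3,r2:1,r3:Add2
  c5: CDB Add1=5; issue MUL r1<-Mul1  regs: r0:5,r1:Mul1,r2:1,r3:Add2
  c6: CDB Add2=-2; issue ADD r3<-Add1  regs: r0:5,r1:Mul1,r2:1,r3:Add1
  c7: issue SUB r3<-Add2  regs: r0:5,r1:Mul1,r2:1,r3:Add2
  c8: stall  regs: r0:5,r1:Mul1,r2:1,r3:Add2
  c9: stall  regs: r0:5,r1:Mul1,r2:1,r3:Add2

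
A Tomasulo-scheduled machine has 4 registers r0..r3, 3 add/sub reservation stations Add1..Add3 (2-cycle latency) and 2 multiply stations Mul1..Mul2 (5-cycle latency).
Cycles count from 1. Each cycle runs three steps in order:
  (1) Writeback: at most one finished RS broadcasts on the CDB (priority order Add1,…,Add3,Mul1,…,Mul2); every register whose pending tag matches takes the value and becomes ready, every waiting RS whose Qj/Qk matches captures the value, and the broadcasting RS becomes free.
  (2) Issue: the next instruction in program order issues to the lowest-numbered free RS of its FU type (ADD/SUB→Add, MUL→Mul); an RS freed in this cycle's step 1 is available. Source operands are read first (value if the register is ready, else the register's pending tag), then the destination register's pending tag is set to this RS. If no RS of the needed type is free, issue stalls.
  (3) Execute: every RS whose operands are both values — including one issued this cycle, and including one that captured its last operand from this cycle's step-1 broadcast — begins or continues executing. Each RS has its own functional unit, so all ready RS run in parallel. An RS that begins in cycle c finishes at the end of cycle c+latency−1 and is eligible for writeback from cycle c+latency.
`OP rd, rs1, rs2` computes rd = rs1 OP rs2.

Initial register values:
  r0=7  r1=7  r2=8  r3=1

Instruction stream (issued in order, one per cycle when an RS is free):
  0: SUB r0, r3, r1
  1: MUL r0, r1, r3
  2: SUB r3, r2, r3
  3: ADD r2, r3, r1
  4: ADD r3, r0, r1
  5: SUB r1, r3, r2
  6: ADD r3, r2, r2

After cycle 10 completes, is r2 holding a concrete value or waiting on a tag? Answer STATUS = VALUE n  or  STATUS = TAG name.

cycle 1: issue SUB r0<-Add1 // r0:Add1,r1:7,r2:8,r3:1
cycle 2: issue MUL r0<-Mul1 // r0:Mul1,r1:7,r2:8,r3:1
cycle 3: CDB Add1=-6; issue SUB r3<-Add1 // r0:Mul1,r1:7,r2:8,r3:Add1
cycle 4: issue ADD r2<-Add2 // r0:Mul1,r1:7,r2:Add2,r3:Add1
cycle 5: CDB Add1=7; issue ADD r3<-Add1 // r0:Mul1,r1:7,r2:Add2,r3:Add1
cycle 6: issue SUB r1<-Add3 // r0:Mul1,r1:Add3,r2:Add2,r3:Add1
cycle 7: CDB Add2=14; issue ADD r3<-Add2 // r0:Mul1,r1:Add3,r2:14,r3:Add2
cycle 8: CDB Mul1=7 // r0:7,r1:Add3,r2:14,r3:Add2
cycle 9: CDB Add2=28 // r0:7,r1:Add3,r2:14,r3:28
cycle 10: CDB Add1=14 // r0:7,r1:Add3,r2:14,r3:28

STATUS = VALUE 14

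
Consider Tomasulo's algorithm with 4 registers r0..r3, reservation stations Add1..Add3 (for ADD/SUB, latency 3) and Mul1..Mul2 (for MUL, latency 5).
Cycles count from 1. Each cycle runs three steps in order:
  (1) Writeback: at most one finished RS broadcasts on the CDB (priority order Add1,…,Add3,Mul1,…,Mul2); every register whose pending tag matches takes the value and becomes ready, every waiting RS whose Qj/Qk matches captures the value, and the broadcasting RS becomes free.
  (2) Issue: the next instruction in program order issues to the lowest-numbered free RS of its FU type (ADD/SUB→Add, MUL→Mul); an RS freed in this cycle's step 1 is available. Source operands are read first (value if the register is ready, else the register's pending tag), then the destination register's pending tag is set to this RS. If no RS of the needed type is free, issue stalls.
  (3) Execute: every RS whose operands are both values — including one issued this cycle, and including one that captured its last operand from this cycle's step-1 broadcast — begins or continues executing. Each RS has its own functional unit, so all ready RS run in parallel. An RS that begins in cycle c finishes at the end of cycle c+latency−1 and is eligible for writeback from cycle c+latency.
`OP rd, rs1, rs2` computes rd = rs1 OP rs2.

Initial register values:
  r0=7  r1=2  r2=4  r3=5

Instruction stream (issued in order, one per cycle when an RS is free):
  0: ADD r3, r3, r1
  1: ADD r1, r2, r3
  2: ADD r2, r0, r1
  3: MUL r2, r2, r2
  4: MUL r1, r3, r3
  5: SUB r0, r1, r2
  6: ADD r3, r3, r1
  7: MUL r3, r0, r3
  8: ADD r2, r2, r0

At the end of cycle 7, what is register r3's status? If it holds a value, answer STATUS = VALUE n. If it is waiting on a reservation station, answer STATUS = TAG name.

STATUS = TAG Add2

  c1: issue ADD r3<-Add1  regs: r0:7,r1:2,r2:4,r3:Add1
  c2: issue ADD r1<-Add2  regs: r0:7,r1:Add2,r2:4,r3:Add1
  c3: issue ADD r2<-Add3  regs: r0:7,r1:Add2,r2:Add3,r3:Add1
  c4: CDB Add1=7; issue MUL r2<-Mul1  regs: r0:7,r1:Add2,r2:Mul1,r3:7
  c5: issue MUL r1<-Mul2  regs: r0:7,r1:Mul2,r2:Mul1,r3:7
  c6: issue SUB r0<-Add1  regs: r0:Add1,r1:Mul2,r2:Mul1,r3:7
  c7: CDB Add2=11; issue ADD r3<-Add2  regs: r0:Add1,r1:Mul2,r2:Mul1,r3:Add2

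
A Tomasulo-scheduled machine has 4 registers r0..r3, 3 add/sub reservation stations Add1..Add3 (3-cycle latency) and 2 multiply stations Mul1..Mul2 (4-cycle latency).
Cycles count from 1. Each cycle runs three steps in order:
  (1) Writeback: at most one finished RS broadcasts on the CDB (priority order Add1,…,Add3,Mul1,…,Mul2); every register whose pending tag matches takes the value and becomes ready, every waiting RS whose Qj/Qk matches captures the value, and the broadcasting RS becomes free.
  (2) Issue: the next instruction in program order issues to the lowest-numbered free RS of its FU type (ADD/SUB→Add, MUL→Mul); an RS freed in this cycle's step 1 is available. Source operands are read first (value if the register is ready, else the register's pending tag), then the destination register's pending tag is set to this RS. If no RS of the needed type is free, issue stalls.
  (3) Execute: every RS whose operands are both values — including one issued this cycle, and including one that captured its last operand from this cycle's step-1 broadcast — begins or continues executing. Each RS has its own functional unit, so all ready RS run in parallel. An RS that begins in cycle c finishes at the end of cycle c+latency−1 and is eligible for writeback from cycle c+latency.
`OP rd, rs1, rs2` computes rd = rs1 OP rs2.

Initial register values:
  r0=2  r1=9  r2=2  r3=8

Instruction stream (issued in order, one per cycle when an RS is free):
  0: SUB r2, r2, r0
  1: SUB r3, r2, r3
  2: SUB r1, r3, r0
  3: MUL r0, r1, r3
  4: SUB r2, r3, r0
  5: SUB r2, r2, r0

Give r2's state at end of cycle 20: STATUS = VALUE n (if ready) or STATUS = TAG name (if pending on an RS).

STATUS = VALUE -168

c1: issue SUB r2<-Add1 | r0:2,r1:9,r2:Add1,r3:8
c2: issue SUB r3<-Add2 | r0:2,r1:9,r2:Add1,r3:Add2
c3: issue SUB r1<-Add3 | r0:2,r1:Add3,r2:Add1,r3:Add2
c4: CDB Add1=0; issue MUL r0<-Mul1 | r0:Mul1,r1:Add3,r2:0,r3:Add2
c5: issue SUB r2<-Add1 | r0:Mul1,r1:Add3,r2:Add1,r3:Add2
c6: stall | r0:Mul1,r1:Add3,r2:Add1,r3:Add2
c7: CDB Add2=-8; issue SUB r2<-Add2 | r0:Mul1,r1:Add3,r2:Add2,r3:-8
c8: - | r0:Mul1,r1:Add3,r2:Add2,r3:-8
c9: - | r0:Mul1,r1:Add3,r2:Add2,r3:-8
c10: CDB Add3=-10 | r0:Mul1,r1:-10,r2:Add2,r3:-8
c11: - | r0:Mul1,r1:-10,r2:Add2,r3:-8
c12: - | r0:Mul1,r1:-10,r2:Add2,r3:-8
c13: - | r0:Mul1,r1:-10,r2:Add2,r3:-8
c14: CDB Mul1=80 | r0:80,r1:-10,r2:Add2,r3:-8
c15: - | r0:80,r1:-10,r2:Add2,r3:-8
c16: - | r0:80,r1:-10,r2:Add2,r3:-8
c17: CDB Add1=-88 | r0:80,r1:-10,r2:Add2,r3:-8
c18: - | r0:80,r1:-10,r2:Add2,r3:-8
c19: - | r0:80,r1:-10,r2:Add2,r3:-8
c20: CDB Add2=-168 | r0:80,r1:-10,r2:-168,r3:-8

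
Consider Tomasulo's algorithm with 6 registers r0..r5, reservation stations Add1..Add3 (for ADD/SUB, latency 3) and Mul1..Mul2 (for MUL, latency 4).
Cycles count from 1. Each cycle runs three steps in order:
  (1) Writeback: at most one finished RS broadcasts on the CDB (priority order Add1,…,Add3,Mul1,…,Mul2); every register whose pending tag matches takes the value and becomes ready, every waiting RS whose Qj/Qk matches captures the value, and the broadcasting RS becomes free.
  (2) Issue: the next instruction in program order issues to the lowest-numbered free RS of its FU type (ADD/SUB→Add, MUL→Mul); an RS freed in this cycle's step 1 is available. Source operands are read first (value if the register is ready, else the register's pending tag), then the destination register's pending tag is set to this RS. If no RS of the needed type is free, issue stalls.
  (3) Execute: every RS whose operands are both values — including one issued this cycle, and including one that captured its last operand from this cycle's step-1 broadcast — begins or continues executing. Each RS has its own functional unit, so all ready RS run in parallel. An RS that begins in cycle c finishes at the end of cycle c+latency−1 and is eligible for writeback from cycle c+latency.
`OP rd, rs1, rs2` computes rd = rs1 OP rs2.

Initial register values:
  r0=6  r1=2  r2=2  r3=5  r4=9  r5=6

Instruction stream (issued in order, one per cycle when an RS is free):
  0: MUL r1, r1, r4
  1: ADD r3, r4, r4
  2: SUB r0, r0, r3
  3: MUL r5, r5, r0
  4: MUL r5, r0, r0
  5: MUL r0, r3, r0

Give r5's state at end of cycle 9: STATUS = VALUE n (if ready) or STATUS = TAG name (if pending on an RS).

  c1: issue MUL r1<-Mul1  regs: r0:6,r1:Mul1,r2:2,r3:5,r4:9,r5:6
  c2: issue ADD r3<-Add1  regs: r0:6,r1:Mul1,r2:2,r3:Add1,r4:9,r5:6
  c3: issue SUB r0<-Add2  regs: r0:Add2,r1:Mul1,r2:2,r3:Add1,r4:9,r5:6
  c4: issue MUL r5<-Mul2  regs: r0:Add2,r1:Mul1,r2:2,r3:Add1,r4:9,r5:Mul2
  c5: CDB Add1=18; stall  regs: r0:Add2,r1:Mul1,r2:2,r3:18,r4:9,r5:Mul2
  c6: CDB Mul1=18; issue MUL r5<-Mul1  regs: r0:Add2,r1:18,r2:2,r3:18,r4:9,r5:Mul1
  c7: stall  regs: r0:Add2,r1:18,r2:2,r3:18,r4:9,r5:Mul1
  c8: CDB Add2=-12; stall  regs: r0:-12,r1:18,r2:2,r3:18,r4:9,r5:Mul1
  c9: stall  regs: r0:-12,r1:18,r2:2,r3:18,r4:9,r5:Mul1

STATUS = TAG Mul1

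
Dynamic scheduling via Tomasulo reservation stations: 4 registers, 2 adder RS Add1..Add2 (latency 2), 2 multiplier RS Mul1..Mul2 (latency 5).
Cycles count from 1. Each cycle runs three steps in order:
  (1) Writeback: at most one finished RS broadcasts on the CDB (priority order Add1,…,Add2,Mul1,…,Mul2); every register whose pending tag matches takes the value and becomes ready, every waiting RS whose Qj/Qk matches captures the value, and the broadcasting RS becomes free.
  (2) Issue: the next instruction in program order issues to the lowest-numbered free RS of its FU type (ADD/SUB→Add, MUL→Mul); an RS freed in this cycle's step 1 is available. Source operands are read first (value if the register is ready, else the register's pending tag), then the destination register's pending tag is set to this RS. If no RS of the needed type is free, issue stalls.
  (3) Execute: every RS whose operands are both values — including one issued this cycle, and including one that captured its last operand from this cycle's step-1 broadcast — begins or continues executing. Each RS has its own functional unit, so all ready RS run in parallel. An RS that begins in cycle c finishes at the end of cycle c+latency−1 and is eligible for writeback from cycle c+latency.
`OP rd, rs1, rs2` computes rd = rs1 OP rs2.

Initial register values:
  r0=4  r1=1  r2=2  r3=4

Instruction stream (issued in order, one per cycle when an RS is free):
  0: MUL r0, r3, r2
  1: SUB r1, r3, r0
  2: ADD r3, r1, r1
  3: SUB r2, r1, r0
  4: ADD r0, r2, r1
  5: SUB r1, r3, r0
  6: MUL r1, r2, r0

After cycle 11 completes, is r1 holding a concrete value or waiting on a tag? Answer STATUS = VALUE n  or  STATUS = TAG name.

c1: issue MUL r0<-Mul1 | r0:Mul1,r1:1,r2:2,r3:4
c2: issue SUB r1<-Add1 | r0:Mul1,r1:Add1,r2:2,r3:4
c3: issue ADD r3<-Add2 | r0:Mul1,r1:Add1,r2:2,r3:Add2
c4: stall | r0:Mul1,r1:Add1,r2:2,r3:Add2
c5: stall | r0:Mul1,r1:Add1,r2:2,r3:Add2
c6: CDB Mul1=8; stall | r0:8,r1:Add1,r2:2,r3:Add2
c7: stall | r0:8,r1:Add1,r2:2,r3:Add2
c8: CDB Add1=-4; issue SUB r2<-Add1 | r0:8,r1:-4,r2:Add1,r3:Add2
c9: stall | r0:8,r1:-4,r2:Add1,r3:Add2
c10: CDB Add1=-12; issue ADD r0<-Add1 | r0:Add1,r1:-4,r2:-12,r3:Add2
c11: CDB Add2=-8; issue SUB r1<-Add2 | r0:Add1,r1:Add2,r2:-12,r3:-8

STATUS = TAG Add2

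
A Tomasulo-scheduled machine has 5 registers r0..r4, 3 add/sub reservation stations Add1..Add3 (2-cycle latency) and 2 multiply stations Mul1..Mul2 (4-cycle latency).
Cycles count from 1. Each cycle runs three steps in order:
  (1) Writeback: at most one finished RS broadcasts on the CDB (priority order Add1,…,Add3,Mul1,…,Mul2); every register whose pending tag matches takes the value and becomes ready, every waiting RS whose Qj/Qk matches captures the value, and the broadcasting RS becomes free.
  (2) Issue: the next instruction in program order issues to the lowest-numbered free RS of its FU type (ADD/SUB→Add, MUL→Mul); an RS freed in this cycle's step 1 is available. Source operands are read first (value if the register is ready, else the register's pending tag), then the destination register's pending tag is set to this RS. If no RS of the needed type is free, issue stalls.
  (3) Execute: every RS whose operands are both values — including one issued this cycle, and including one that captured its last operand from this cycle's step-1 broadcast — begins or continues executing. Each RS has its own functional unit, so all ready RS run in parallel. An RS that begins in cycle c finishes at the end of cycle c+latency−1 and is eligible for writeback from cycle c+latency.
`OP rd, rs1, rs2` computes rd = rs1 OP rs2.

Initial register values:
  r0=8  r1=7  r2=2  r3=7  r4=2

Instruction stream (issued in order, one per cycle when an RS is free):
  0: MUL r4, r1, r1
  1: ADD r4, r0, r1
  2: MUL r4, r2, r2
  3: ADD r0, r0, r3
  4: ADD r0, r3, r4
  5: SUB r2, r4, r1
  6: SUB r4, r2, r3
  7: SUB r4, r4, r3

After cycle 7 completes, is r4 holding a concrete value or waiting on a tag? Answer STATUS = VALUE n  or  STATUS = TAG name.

STATUS = TAG Add3

cycle 1: issue MUL r4<-Mul1 // r0:8,r1:7,r2:2,r3:7,r4:Mul1
cycle 2: issue ADD r4<-Add1 // r0:8,r1:7,r2:2,r3:7,r4:Add1
cycle 3: issue MUL r4<-Mul2 // r0:8,r1:7,r2:2,r3:7,r4:Mul2
cycle 4: CDB Add1=15; issue ADD r0<-Add1 // r0:Add1,r1:7,r2:2,r3:7,r4:Mul2
cycle 5: CDB Mul1=49; issue ADD r0<-Add2 // r0:Add2,r1:7,r2:2,r3:7,r4:Mul2
cycle 6: CDB Add1=15; issue SUB r2<-Add1 // r0:Add2,r1:7,r2:Add1,r3:7,r4:Mul2
cycle 7: CDB Mul2=4; issue SUB r4<-Add3 // r0:Add2,r1:7,r2:Add1,r3:7,r4:Add3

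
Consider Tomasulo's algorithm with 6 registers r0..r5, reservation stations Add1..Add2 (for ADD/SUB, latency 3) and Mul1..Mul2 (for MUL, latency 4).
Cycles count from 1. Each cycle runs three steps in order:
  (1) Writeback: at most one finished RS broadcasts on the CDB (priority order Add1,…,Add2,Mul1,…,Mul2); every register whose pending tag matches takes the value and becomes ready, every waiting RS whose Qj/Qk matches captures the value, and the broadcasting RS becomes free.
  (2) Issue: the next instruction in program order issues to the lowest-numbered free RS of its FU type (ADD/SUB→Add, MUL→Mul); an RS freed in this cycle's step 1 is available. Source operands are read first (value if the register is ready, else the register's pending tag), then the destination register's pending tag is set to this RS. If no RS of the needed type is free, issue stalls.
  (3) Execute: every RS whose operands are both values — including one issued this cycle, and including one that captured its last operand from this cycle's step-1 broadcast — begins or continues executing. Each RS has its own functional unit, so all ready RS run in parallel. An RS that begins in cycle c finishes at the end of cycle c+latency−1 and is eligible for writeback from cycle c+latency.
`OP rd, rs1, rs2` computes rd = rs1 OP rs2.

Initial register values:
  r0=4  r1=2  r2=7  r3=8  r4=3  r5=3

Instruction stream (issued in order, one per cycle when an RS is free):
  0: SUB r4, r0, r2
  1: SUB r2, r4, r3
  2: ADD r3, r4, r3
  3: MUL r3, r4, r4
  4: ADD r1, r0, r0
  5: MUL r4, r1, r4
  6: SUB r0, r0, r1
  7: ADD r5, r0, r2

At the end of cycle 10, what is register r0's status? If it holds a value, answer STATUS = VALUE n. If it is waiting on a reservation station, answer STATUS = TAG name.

STATUS = TAG Add2

cycle 1: issue SUB r4<-Add1 // r0:4,r1:2,r2:7,r3:8,r4:Add1,r5:3
cycle 2: issue SUB r2<-Add2 // r0:4,r1:2,r2:Add2,r3:8,r4:Add1,r5:3
cycle 3: stall // r0:4,r1:2,r2:Add2,r3:8,r4:Add1,r5:3
cycle 4: CDB Add1=-3; issue ADD r3<-Add1 // r0:4,r1:2,r2:Add2,r3:Add1,r4:-3,r5:3
cycle 5: issue MUL r3<-Mul1 // r0:4,r1:2,r2:Add2,r3:Mul1,r4:-3,r5:3
cycle 6: stall // r0:4,r1:2,r2:Add2,r3:Mul1,r4:-3,r5:3
cycle 7: CDB Add1=5; issue ADD r1<-Add1 // r0:4,r1:Add1,r2:Add2,r3:Mul1,r4:-3,r5:3
cycle 8: CDB Add2=-11; issue MUL r4<-Mul2 // r0:4,r1:Add1,r2:-11,r3:Mul1,r4:Mul2,r5:3
cycle 9: CDB Mul1=9; issue SUB r0<-Add2 // r0:Add2,r1:Add1,r2:-11,r3:9,r4:Mul2,r5:3
cycle 10: CDB Add1=8; issue ADD r5<-Add1 // r0:Add2,r1:8,r2:-11,r3:9,r4:Mul2,r5:Add1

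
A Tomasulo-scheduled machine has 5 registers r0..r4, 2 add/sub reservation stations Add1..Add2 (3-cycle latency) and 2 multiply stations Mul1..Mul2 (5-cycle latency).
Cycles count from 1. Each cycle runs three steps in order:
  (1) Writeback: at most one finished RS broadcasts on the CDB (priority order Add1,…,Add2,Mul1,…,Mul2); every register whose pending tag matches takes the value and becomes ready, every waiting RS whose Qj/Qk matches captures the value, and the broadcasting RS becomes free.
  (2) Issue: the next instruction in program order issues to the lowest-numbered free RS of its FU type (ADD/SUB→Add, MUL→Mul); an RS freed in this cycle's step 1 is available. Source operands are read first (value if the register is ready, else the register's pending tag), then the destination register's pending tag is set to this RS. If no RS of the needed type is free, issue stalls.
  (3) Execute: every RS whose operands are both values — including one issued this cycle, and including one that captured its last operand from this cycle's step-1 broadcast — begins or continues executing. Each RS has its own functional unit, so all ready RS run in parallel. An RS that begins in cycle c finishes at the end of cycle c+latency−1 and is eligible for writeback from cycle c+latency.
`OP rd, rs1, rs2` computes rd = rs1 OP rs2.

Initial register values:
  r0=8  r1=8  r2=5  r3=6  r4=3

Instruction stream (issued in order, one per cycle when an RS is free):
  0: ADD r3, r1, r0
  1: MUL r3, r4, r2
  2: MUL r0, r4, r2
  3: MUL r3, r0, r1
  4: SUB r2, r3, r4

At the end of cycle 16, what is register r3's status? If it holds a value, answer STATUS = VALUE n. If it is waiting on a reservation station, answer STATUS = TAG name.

  c1: issue ADD r3<-Add1  regs: r0:8,r1:8,r2:5,r3:Add1,r4:3
  c2: issue MUL r3<-Mul1  regs: r0:8,r1:8,r2:5,r3:Mul1,r4:3
  c3: issue MUL r0<-Mul2  regs: r0:Mul2,r1:8,r2:5,r3:Mul1,r4:3
  c4: CDB Add1=16; stall  regs: r0:Mul2,r1:8,r2:5,r3:Mul1,r4:3
  c5: stall  regs: r0:Mul2,r1:8,r2:5,r3:Mul1,r4:3
  c6: stall  regs: r0:Mul2,r1:8,r2:5,r3:Mul1,r4:3
  c7: CDB Mul1=15; issue MUL r3<-Mul1  regs: r0:Mul2,r1:8,r2:5,r3:Mul1,r4:3
  c8: CDB Mul2=15; issue SUB r2<-Add1  regs: r0:15,r1:8,r2:Add1,r3:Mul1,r4:3
  c9: -  regs: r0:15,r1:8,r2:Add1,r3:Mul1,r4:3
  c10: -  regs: r0:15,r1:8,r2:Add1,r3:Mul1,r4:3
  c11: -  regs: r0:15,r1:8,r2:Add1,r3:Mul1,r4:3
  c12: -  regs: r0:15,r1:8,r2:Add1,r3:Mul1,r4:3
  c13: CDB Mul1=120  regs: r0:15,r1:8,r2:Add1,r3:120,r4:3
  c14: -  regs: r0:15,r1:8,r2:Add1,r3:120,r4:3
  c15: -  regs: r0:15,r1:8,r2:Add1,r3:120,r4:3
  c16: CDB Add1=117  regs: r0:15,r1:8,r2:117,r3:120,r4:3

STATUS = VALUE 120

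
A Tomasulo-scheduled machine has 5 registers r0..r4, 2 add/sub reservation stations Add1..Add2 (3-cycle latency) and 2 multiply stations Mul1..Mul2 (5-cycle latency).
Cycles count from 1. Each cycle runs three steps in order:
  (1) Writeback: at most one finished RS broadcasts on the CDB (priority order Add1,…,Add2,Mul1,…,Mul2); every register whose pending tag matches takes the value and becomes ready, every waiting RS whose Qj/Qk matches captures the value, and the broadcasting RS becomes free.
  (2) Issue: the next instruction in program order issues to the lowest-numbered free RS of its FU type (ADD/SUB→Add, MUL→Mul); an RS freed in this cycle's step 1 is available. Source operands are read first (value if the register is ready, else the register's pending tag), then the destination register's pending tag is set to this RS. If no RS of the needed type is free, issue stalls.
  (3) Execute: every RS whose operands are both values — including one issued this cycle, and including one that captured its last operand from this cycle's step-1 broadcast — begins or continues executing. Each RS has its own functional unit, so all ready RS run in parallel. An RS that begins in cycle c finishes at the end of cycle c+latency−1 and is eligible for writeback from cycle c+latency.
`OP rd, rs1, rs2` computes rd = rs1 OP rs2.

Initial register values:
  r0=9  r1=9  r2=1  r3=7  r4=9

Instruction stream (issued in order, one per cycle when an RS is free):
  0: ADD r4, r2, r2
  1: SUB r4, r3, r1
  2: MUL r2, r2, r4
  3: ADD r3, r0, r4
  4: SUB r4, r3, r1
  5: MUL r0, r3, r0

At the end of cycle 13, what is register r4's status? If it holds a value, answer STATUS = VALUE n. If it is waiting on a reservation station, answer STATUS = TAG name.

STATUS = VALUE -2

c1: issue ADD r4<-Add1 | r0:9,r1:9,r2:1,r3:7,r4:Add1
c2: issue SUB r4<-Add2 | r0:9,r1:9,r2:1,r3:7,r4:Add2
c3: issue MUL r2<-Mul1 | r0:9,r1:9,r2:Mul1,r3:7,r4:Add2
c4: CDB Add1=2; issue ADD r3<-Add1 | r0:9,r1:9,r2:Mul1,r3:Add1,r4:Add2
c5: CDB Add2=-2; issue SUB r4<-Add2 | r0:9,r1:9,r2:Mul1,r3:Add1,r4:Add2
c6: issue MUL r0<-Mul2 | r0:Mul2,r1:9,r2:Mul1,r3:Add1,r4:Add2
c7: - | r0:Mul2,r1:9,r2:Mul1,r3:Add1,r4:Add2
c8: CDB Add1=7 | r0:Mul2,r1:9,r2:Mul1,r3:7,r4:Add2
c9: - | r0:Mul2,r1:9,r2:Mul1,r3:7,r4:Add2
c10: CDB Mul1=-2 | r0:Mul2,r1:9,r2:-2,r3:7,r4:Add2
c11: CDB Add2=-2 | r0:Mul2,r1:9,r2:-2,r3:7,r4:-2
c12: - | r0:Mul2,r1:9,r2:-2,r3:7,r4:-2
c13: CDB Mul2=63 | r0:63,r1:9,r2:-2,r3:7,r4:-2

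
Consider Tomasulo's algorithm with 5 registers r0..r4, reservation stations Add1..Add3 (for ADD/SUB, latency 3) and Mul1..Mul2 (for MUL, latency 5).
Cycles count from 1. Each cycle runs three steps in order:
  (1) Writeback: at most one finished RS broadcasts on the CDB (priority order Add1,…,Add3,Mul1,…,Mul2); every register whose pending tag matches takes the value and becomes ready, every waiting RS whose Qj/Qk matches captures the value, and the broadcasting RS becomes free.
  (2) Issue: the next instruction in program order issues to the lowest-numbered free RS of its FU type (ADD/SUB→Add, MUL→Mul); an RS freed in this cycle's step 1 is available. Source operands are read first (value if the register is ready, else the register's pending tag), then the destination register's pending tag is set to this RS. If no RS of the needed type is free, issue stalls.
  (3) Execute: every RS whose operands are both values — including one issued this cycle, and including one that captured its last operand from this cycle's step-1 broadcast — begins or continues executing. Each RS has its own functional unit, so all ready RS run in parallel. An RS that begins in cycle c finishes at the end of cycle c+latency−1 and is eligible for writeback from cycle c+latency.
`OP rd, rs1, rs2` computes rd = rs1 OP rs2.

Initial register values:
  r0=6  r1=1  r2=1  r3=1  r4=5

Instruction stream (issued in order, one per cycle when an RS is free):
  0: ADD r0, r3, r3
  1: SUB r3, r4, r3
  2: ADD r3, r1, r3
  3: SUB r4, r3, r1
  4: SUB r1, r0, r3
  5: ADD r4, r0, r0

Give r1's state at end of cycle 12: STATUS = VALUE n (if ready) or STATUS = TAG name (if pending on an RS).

c1: issue ADD r0<-Add1 | r0:Add1,r1:1,r2:1,r3:1,r4:5
c2: issue SUB r3<-Add2 | r0:Add1,r1:1,r2:1,r3:Add2,r4:5
c3: issue ADD r3<-Add3 | r0:Add1,r1:1,r2:1,r3:Add3,r4:5
c4: CDB Add1=2; issue SUB r4<-Add1 | r0:2,r1:1,r2:1,r3:Add3,r4:Add1
c5: CDB Add2=4; issue SUB r1<-Add2 | r0:2,r1:Add2,r2:1,r3:Add3,r4:Add1
c6: stall | r0:2,r1:Add2,r2:1,r3:Add3,r4:Add1
c7: stall | r0:2,r1:Add2,r2:1,r3:Add3,r4:Add1
c8: CDB Add3=5; issue ADD r4<-Add3 | r0:2,r1:Add2,r2:1,r3:5,r4:Add3
c9: - | r0:2,r1:Add2,r2:1,r3:5,r4:Add3
c10: - | r0:2,r1:Add2,r2:1,r3:5,r4:Add3
c11: CDB Add1=4 | r0:2,r1:Add2,r2:1,r3:5,r4:Add3
c12: CDB Add2=-3 | r0:2,r1:-3,r2:1,r3:5,r4:Add3

STATUS = VALUE -3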